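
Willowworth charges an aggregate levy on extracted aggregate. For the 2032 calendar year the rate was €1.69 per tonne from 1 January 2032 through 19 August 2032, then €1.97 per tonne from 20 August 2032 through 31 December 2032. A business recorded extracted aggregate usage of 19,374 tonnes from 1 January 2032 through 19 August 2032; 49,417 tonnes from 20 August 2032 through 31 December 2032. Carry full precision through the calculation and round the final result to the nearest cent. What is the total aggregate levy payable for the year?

1 January – 19 August 2032: 19,374 tonnes at €1.69/tonne → €32742.06
20 August – 31 December 2032: 49,417 tonnes at €1.97/tonne → €97351.49

€130093.55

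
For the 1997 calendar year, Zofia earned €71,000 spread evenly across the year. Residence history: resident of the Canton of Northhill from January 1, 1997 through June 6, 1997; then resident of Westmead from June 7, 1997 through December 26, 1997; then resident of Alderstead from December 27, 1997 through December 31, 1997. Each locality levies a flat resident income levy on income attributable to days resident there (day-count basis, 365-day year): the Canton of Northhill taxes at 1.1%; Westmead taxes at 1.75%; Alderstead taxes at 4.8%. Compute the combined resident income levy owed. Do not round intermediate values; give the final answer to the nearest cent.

€1,073.66

The Canton of Northhill, January 1 – June 6, 1997: 157 days → €71,000 × 1.1% × 157/365 = €335.9370
Westmead, June 7 – December 26, 1997: 203 days → €71,000 × 1.75% × 203/365 = €691.0342
Alderstead, December 27 – December 31, 1997: 5 days → €71,000 × 4.8% × 5/365 = €46.6849
Total = €1,073.6562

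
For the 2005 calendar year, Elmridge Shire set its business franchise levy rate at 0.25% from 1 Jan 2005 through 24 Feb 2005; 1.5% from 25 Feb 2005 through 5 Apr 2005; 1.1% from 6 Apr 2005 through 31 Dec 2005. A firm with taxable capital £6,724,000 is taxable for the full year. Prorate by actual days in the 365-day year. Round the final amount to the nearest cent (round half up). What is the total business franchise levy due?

1 Jan – 24 Feb 2005: 55 days at 0.25% → £6,724,000 × 0.25% × 55/365 = £2,533.0137
25 Feb – 5 Apr 2005: 40 days at 1.5% → £6,724,000 × 1.5% × 40/365 = £11,053.1507
6 Apr – 31 Dec 2005: 270 days at 1.1% → £6,724,000 × 1.1% × 270/365 = £54,713.0959
Total = £68,299.2603

£68,299.26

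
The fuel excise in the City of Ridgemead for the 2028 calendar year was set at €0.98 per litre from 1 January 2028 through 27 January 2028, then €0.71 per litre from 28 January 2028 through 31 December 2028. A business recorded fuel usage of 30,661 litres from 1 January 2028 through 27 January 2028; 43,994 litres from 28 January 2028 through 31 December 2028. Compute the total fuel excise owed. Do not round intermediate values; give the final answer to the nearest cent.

1 January – 27 January 2028: 30,661 litres at €0.98/litre → €30,047.78
28 January – 31 December 2028: 43,994 litres at €0.71/litre → €31,235.74

€61,283.52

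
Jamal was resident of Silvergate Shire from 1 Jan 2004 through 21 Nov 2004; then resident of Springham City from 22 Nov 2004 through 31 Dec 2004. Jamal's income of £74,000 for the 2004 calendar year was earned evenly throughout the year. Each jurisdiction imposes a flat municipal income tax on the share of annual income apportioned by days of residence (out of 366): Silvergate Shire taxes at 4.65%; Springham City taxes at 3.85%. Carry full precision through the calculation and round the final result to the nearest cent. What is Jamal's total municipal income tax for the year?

Silvergate Shire, 1 Jan – 21 Nov 2004: 326 days → £74,000 × 4.65% × 326/366 = £3,064.9344
Springham City, 22 Nov – 31 Dec 2004: 40 days → £74,000 × 3.85% × 40/366 = £311.3661
Total = £3,376.3005

£3,376.30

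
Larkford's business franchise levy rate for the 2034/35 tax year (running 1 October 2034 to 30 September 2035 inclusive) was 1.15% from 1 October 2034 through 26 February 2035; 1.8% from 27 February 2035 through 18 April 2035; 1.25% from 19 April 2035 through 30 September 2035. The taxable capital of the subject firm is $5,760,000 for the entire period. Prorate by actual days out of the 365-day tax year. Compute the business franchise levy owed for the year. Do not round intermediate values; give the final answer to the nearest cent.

1 October 2034 – 26 February 2035: 149 days at 1.15% → $5,760,000 × 1.15% × 149/365 = $27,040.4384
27 February – 18 April 2035: 51 days at 1.8% → $5,760,000 × 1.8% × 51/365 = $14,486.7945
19 April – 30 September 2035: 165 days at 1.25% → $5,760,000 × 1.25% × 165/365 = $32,547.9452
Total = $74,075.1781

$74,075.18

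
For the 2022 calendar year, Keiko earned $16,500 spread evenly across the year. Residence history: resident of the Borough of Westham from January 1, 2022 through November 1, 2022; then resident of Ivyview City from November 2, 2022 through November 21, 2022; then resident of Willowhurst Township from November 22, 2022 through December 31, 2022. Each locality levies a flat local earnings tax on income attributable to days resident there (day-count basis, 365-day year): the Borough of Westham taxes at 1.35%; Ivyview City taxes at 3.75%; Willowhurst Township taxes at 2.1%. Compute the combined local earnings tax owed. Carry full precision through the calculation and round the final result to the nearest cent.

The Borough of Westham, January 1 – November 1, 2022: 305 days → $16,500 × 1.35% × 305/365 = $186.1336
Ivyview City, November 2 – November 21, 2022: 20 days → $16,500 × 3.75% × 20/365 = $33.9041
Willowhurst Township, November 22 – December 31, 2022: 40 days → $16,500 × 2.1% × 40/365 = $37.9726
Total = $258.0103

$258.01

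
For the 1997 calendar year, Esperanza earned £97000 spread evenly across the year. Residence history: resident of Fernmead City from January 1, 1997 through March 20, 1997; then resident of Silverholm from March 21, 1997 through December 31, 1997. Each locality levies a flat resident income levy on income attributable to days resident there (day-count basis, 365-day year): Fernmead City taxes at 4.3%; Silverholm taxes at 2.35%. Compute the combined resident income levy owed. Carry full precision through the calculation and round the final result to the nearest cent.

£2688.89

Fernmead City, January 1 – March 20, 1997: 79 days → £97000 × 4.3% × 79/365 = £902.7644
Silverholm, March 21 – December 31, 1997: 286 days → £97000 × 2.35% × 286/365 = £1786.1288
Total = £2688.8932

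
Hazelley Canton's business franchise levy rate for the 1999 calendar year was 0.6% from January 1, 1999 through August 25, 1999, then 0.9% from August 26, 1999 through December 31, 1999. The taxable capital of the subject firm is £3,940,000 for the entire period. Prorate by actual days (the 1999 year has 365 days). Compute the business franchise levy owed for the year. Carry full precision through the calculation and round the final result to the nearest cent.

January 1 – August 25, 1999: 237 days at 0.6% → £3,940,000 × 0.6% × 237/365 = £15,349.8082
August 26 – December 31, 1999: 128 days at 0.9% → £3,940,000 × 0.9% × 128/365 = £12,435.2877
Total = £27,785.0959

£27,785.10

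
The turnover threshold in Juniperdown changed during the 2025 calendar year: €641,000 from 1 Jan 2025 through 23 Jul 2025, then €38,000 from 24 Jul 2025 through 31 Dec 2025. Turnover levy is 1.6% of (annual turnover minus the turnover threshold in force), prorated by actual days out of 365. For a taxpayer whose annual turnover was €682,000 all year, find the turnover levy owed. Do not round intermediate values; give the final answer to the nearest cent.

1 Jan – 23 Jul 2025: 204 days, exemption €641,000 → (€682,000 − €641,000) × 1.6% × 204/365 = €366.6411
24 Jul – 31 Dec 2025: 161 days, exemption €38,000 → (€682,000 − €38,000) × 1.6% × 161/365 = €4,545.0521
Total = €4,911.6932

€4,911.69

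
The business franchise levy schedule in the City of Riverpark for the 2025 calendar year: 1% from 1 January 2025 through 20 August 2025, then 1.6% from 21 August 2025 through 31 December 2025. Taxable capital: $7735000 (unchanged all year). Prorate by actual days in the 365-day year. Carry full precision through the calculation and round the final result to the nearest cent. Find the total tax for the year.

1 January – 20 August 2025: 232 days at 1% → $7735000 × 1% × 232/365 = $49164.9315
21 August – 31 December 2025: 133 days at 1.6% → $7735000 × 1.6% × 133/365 = $45096.1096
Total = $94261.0411

$94261.04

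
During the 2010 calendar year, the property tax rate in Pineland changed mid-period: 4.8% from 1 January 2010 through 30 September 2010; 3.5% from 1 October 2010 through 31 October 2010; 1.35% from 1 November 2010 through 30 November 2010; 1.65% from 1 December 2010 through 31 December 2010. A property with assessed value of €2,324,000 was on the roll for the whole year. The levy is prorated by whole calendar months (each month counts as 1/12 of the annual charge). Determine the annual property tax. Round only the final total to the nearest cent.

1 January – 30 September 2010: 9 months at 4.8% → €2,324,000 × 4.8% × 9/12 = €83,664.0000
1 October – 31 October 2010: 1 month at 3.5% → €2,324,000 × 3.5% × 1/12 = €6,778.3333
1 November – 30 November 2010: 1 month at 1.35% → €2,324,000 × 1.35% × 1/12 = €2,614.5000
1 December – 31 December 2010: 1 month at 1.65% → €2,324,000 × 1.65% × 1/12 = €3,195.5000
Total = €96,252.3333

€96,252.33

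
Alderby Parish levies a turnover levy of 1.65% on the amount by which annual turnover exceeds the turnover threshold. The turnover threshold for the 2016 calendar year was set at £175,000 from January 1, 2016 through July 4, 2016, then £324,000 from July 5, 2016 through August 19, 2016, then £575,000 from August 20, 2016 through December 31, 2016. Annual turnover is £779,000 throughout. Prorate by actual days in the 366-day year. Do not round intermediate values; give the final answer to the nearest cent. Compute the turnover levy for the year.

£7,240.61

January 1 – July 4, 2016: 186 days, exemption £175,000 → (£779,000 − £175,000) × 1.65% × 186/366 = £5,064.6885
July 5 – August 19, 2016: 46 days, exemption £324,000 → (£779,000 − £324,000) × 1.65% × 46/366 = £943.5656
August 20 – December 31, 2016: 134 days, exemption £575,000 → (£779,000 − £575,000) × 1.65% × 134/366 = £1,232.3607
Total = £7,240.6148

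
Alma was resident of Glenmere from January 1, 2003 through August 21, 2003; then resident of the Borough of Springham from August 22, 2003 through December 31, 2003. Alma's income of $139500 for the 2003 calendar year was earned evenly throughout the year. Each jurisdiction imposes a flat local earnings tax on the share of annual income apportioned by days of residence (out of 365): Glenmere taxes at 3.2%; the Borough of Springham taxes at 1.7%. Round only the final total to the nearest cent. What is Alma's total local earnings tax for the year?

Glenmere, January 1 – August 21, 2003: 233 days → $139500 × 3.2% × 233/365 = $2849.6219
The Borough of Springham, August 22 – December 31, 2003: 132 days → $139500 × 1.7% × 132/365 = $857.6384
Total = $3707.2603

$3707.26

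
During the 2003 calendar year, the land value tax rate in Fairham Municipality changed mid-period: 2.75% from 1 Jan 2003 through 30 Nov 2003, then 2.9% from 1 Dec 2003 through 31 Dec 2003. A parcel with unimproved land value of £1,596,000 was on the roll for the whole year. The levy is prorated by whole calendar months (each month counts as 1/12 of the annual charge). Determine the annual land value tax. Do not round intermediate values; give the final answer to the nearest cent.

£44,089.50

1 Jan – 30 Nov 2003: 11 months at 2.75% → £1,596,000 × 2.75% × 11/12 = £40,232.5000
1 Dec – 31 Dec 2003: 1 month at 2.9% → £1,596,000 × 2.9% × 1/12 = £3,857.0000
Total = £44,089.5000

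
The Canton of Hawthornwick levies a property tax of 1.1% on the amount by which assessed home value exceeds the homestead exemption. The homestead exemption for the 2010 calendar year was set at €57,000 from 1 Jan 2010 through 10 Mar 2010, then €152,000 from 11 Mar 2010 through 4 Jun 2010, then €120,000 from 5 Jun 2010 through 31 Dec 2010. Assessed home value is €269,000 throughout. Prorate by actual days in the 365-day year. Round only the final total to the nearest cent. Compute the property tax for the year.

1 Jan – 10 Mar 2010: 69 days, exemption €57,000 → (€269,000 − €57,000) × 1.1% × 69/365 = €440.8438
11 Mar – 4 Jun 2010: 86 days, exemption €152,000 → (€269,000 − €152,000) × 1.1% × 86/365 = €303.2384
5 Jun – 31 Dec 2010: 210 days, exemption €120,000 → (€269,000 − €120,000) × 1.1% × 210/365 = €942.9863
Total = €1,687.0685

€1,687.07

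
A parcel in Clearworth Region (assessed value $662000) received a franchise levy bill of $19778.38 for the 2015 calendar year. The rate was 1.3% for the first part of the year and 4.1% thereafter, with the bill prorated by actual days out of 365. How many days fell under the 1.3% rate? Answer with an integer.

145 days

Let d = days at the first rate; then 365 − d days at the second rate.
$662000 × [1.3%·d + 4.1%·(365−d)] / 365 = $19778.38
Solving gives d = 145, so the new rate took effect on 26 May 2015.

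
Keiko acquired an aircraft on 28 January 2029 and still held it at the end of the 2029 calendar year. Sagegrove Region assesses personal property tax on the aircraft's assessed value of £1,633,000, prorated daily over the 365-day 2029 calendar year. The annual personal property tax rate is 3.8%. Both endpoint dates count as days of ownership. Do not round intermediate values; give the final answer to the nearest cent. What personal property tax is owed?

Days held (28 January – 31 December 2029): 338 out of 365
Tax = £1,633,000 × 3.8% × 338/365 = £57,463.7041

£57,463.70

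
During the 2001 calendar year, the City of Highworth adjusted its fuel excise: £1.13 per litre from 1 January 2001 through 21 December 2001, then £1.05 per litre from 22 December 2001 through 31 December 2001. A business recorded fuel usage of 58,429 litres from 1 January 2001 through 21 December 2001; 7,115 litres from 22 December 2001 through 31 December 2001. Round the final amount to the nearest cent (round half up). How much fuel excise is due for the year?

1 January – 21 December 2001: 58,429 litres at £1.13/litre → £66024.77
22 December – 31 December 2001: 7,115 litres at £1.05/litre → £7470.75

£73495.52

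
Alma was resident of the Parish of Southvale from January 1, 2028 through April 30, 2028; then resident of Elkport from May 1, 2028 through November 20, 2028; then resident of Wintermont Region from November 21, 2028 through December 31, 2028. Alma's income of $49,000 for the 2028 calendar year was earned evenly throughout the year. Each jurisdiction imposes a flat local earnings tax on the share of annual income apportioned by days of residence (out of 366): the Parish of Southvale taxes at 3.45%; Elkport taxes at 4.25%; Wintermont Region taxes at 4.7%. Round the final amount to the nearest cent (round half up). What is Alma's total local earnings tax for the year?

The Parish of Southvale, January 1 – April 30, 2028: 121 days → $49,000 × 3.45% × 121/366 = $558.8811
Elkport, May 1 – November 20, 2028: 204 days → $49,000 × 4.25% × 204/366 = $1,160.7377
Wintermont Region, November 21 – December 31, 2028: 41 days → $49,000 × 4.7% × 41/366 = $257.9863
Total = $1,977.6052

$1,977.61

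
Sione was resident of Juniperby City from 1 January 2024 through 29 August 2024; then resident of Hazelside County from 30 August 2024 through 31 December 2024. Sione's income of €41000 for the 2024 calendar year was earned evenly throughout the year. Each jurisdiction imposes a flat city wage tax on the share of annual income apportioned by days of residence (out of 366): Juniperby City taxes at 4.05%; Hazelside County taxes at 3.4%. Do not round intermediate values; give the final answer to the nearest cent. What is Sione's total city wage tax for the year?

€1570.21

Juniperby City, 1 January – 29 August 2024: 242 days → €41000 × 4.05% × 242/366 = €1097.9262
Hazelside County, 30 August – 31 December 2024: 124 days → €41000 × 3.4% × 124/366 = €472.2842
Total = €1570.2104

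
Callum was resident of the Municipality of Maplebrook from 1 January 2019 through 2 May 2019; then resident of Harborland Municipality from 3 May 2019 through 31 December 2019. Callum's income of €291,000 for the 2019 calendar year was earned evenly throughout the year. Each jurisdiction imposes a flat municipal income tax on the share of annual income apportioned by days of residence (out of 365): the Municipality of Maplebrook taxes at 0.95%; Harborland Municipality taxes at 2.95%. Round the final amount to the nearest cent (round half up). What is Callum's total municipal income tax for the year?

€6,639.18

The Municipality of Maplebrook, 1 January – 2 May 2019: 122 days → €291,000 × 0.95% × 122/365 = €924.0247
Harborland Municipality, 3 May – 31 December 2019: 243 days → €291,000 × 2.95% × 243/365 = €5,715.1603
Total = €6,639.1849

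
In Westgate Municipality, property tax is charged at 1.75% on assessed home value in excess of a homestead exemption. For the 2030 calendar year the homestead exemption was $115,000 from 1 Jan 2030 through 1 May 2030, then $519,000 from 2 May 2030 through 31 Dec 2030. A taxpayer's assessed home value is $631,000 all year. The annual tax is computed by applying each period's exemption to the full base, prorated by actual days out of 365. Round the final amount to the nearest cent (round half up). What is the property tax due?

$4,303.75

1 Jan – 1 May 2030: 121 days, exemption $115,000 → ($631,000 − $115,000) × 1.75% × 121/365 = $2,993.5068
2 May – 31 Dec 2030: 244 days, exemption $519,000 → ($631,000 − $519,000) × 1.75% × 244/365 = $1,310.2466
Total = $4,303.7534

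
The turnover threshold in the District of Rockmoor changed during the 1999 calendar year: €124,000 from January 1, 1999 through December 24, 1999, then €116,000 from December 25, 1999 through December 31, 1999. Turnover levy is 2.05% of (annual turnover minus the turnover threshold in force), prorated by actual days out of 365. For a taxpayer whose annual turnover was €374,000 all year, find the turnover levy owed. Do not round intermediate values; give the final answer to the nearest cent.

January 1 – December 24, 1999: 358 days, exemption €124,000 → (€374,000 − €124,000) × 2.05% × 358/365 = €5,026.7123
December 25 – December 31, 1999: 7 days, exemption €116,000 → (€374,000 − €116,000) × 2.05% × 7/365 = €101.4329
Total = €5,128.1452

€5,128.15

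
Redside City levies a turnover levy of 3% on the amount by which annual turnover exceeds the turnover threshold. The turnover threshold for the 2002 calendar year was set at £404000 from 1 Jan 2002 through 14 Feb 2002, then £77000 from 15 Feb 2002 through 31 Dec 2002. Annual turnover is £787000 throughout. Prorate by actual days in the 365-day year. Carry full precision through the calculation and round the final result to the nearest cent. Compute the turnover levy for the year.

£20090.55

1 Jan – 14 Feb 2002: 45 days, exemption £404000 → (£787000 − £404000) × 3% × 45/365 = £1416.5753
15 Feb – 31 Dec 2002: 320 days, exemption £77000 → (£787000 − £77000) × 3% × 320/365 = £18673.9726
Total = £20090.5479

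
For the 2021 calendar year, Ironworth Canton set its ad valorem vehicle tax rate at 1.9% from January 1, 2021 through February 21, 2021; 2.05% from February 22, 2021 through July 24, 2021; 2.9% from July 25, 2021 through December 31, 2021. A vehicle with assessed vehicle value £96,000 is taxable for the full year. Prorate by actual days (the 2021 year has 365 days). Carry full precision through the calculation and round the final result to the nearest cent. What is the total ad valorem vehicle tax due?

£2,305.18

January 1 – February 21, 2021: 52 days at 1.9% → £96,000 × 1.9% × 52/365 = £259.8575
February 22 – July 24, 2021: 153 days at 2.05% → £96,000 × 2.05% × 153/365 = £824.9425
July 25 – December 31, 2021: 160 days at 2.9% → £96,000 × 2.9% × 160/365 = £1,220.3836
Total = £2,305.1836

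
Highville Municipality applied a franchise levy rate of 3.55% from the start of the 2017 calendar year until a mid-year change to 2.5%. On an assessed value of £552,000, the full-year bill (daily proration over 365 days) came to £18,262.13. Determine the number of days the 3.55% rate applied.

Let d = days at the first rate; then 365 − d days at the second rate.
£552,000 × [3.55%·d + 2.5%·(365−d)] / 365 = £18,262.13
Solving gives d = 281, so the new rate took effect on October 9, 2017.

281 days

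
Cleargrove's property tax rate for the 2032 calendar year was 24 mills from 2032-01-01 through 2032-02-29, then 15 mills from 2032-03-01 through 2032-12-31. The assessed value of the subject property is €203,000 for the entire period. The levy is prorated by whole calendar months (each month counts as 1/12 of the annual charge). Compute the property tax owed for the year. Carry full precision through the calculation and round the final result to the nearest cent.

2032-01-01 to 2032-02-29: 2 months at 24 mills → €203,000 × 2.4% × 2/12 = €812.0000
2032-03-01 to 2032-12-31: 10 months at 15 mills → €203,000 × 1.5% × 10/12 = €2,537.5000
Total = €3,349.5000

€3,349.50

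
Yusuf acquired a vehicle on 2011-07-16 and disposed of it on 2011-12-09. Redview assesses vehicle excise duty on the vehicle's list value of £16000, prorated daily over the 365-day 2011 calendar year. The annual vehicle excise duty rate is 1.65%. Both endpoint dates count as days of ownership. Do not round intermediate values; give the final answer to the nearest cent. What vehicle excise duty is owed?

Days held (2011-07-16 to 2011-12-09): 147 out of 365
Tax = £16000 × 1.65% × 147/365 = £106.3233

£106.32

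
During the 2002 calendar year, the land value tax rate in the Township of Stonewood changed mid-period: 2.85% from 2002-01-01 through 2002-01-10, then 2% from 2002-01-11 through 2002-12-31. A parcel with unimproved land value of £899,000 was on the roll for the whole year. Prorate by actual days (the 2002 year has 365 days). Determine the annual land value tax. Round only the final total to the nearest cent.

£18,189.36

2002-01-01 to 2002-01-10: 10 days at 2.85% → £899,000 × 2.85% × 10/365 = £701.9589
2002-01-11 to 2002-12-31: 355 days at 2% → £899,000 × 2% × 355/365 = £17,487.3973
Total = £18,189.3562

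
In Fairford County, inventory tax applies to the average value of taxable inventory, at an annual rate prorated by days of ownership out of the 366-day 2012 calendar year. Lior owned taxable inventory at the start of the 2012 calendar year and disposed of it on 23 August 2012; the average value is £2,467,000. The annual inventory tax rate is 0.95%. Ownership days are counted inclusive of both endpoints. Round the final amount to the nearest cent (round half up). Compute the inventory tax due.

£15,112.06

Days held (1 January – 23 August 2012): 236 out of 366
Tax = £2,467,000 × 0.95% × 236/366 = £15,112.0601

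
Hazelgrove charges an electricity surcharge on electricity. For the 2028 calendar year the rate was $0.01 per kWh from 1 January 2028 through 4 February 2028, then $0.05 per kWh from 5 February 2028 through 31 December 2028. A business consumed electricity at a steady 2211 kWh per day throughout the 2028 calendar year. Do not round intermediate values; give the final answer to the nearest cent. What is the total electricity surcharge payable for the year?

1 January – 4 February 2028: 35 days × 2211 kWh/day = 77,385 kWh at $0.01/kWh → $773.85
5 February – 31 December 2028: 331 days × 2211 kWh/day = 731,841 kWh at $0.05/kWh → $36592.05

$37365.90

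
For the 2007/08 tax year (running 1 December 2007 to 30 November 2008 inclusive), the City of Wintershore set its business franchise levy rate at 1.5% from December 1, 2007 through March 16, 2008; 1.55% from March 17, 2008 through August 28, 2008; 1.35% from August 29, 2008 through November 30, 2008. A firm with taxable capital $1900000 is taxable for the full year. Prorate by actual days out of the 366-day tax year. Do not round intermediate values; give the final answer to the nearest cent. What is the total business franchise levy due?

December 1, 2007 – March 16, 2008: 107 days at 1.5% → $1900000 × 1.5% × 107/366 = $8331.9672
March 17 – August 28, 2008: 165 days at 1.55% → $1900000 × 1.55% × 165/366 = $13276.6393
August 29 – November 30, 2008: 94 days at 1.35% → $1900000 × 1.35% × 94/366 = $6587.7049
Total = $28196.3115

$28196.31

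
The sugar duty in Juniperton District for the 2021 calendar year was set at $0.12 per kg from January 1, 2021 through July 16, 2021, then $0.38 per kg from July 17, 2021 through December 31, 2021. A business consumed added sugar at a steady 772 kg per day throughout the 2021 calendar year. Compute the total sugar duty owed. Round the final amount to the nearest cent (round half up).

January 1 – July 16, 2021: 197 days × 772 kg/day = 152,084 kg at $0.12/kg → $18,250.08
July 17 – December 31, 2021: 168 days × 772 kg/day = 129,696 kg at $0.38/kg → $49,284.48

$67,534.56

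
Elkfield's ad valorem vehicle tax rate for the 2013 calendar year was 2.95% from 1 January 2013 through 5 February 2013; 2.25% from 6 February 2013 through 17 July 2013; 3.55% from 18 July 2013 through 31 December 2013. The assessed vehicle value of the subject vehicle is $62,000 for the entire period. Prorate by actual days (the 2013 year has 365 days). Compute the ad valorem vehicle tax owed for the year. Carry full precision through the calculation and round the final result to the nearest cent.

$1,806.58

1 January – 5 February 2013: 36 days at 2.95% → $62,000 × 2.95% × 36/365 = $180.3945
6 February – 17 July 2013: 162 days at 2.25% → $62,000 × 2.25% × 162/365 = $619.1507
18 July – 31 December 2013: 167 days at 3.55% → $62,000 × 3.55% × 167/365 = $1,007.0329
Total = $1,806.5781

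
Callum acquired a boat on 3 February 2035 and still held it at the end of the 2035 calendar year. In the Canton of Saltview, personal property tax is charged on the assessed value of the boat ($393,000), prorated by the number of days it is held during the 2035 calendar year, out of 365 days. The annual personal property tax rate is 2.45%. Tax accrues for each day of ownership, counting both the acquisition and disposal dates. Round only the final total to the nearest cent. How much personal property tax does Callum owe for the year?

$8,757.98

Days held (3 February – 31 December 2035): 332 out of 365
Tax = $393,000 × 2.45% × 332/365 = $8,757.9781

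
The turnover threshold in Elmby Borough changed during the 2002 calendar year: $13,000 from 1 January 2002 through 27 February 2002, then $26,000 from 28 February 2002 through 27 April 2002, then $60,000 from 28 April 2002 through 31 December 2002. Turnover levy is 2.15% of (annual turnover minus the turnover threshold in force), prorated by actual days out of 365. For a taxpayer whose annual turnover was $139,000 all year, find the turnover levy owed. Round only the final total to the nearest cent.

1 January – 27 February 2002: 58 days, exemption $13,000 → ($139,000 − $13,000) × 2.15% × 58/365 = $430.4712
28 February – 27 April 2002: 59 days, exemption $26,000 → ($139,000 − $26,000) × 2.15% × 59/365 = $392.7137
28 April – 31 December 2002: 248 days, exemption $60,000 → ($139,000 − $60,000) × 2.15% × 248/365 = $1,154.0493
Total = $1,977.2342

$1,977.23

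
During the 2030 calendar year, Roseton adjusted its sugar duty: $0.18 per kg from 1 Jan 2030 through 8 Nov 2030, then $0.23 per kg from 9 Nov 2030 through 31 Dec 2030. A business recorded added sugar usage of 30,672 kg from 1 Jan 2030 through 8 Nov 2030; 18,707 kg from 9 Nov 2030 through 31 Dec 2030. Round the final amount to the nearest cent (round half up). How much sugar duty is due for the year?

$9823.57

1 Jan – 8 Nov 2030: 30,672 kg at $0.18/kg → $5520.96
9 Nov – 31 Dec 2030: 18,707 kg at $0.23/kg → $4302.61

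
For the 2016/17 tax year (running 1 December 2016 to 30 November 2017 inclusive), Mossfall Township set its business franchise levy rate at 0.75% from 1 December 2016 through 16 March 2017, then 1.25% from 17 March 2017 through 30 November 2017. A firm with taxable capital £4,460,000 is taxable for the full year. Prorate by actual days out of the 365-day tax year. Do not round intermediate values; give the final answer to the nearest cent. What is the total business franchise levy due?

1 December 2016 – 16 March 2017: 106 days at 0.75% → £4,460,000 × 0.75% × 106/365 = £9,714.2466
17 March – 30 November 2017: 259 days at 1.25% → £4,460,000 × 1.25% × 259/365 = £39,559.5890
Total = £49,273.8356

£49,273.84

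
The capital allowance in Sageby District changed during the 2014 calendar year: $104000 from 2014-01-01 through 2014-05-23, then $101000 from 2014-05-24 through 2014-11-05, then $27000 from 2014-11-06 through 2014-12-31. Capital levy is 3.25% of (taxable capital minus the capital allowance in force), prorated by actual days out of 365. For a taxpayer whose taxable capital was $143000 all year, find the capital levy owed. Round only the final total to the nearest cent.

$1695.79

2014-01-01 to 2014-05-23: 143 days, exemption $104000 → ($143000 − $104000) × 3.25% × 143/365 = $496.5822
2014-05-24 to 2014-11-05: 166 days, exemption $101000 → ($143000 − $101000) × 3.25% × 166/365 = $620.7945
2014-11-06 to 2014-12-31: 56 days, exemption $27000 → ($143000 − $27000) × 3.25% × 56/365 = $578.4110
Total = $1695.7877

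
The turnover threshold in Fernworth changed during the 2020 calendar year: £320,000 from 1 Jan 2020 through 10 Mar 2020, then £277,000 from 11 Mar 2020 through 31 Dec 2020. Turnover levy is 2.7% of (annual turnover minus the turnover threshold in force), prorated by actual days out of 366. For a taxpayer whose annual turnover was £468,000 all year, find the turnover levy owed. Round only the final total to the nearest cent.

1 Jan – 10 Mar 2020: 70 days, exemption £320,000 → (£468,000 − £320,000) × 2.7% × 70/366 = £764.2623
11 Mar – 31 Dec 2020: 296 days, exemption £277,000 → (£468,000 − £277,000) × 2.7% × 296/366 = £4,170.6885
Total = £4,934.9508

£4,934.95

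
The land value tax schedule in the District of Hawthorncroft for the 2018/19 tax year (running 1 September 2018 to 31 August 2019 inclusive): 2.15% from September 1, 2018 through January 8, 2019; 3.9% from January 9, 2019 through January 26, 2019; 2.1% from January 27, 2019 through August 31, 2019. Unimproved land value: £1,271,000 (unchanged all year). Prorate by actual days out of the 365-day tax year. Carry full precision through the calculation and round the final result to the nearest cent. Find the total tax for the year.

September 1, 2018 – January 8, 2019: 130 days at 2.15% → £1,271,000 × 2.15% × 130/365 = £9,732.7260
January 9 – January 26, 2019: 18 days at 3.9% → £1,271,000 × 3.9% × 18/365 = £2,444.4986
January 27 – August 31, 2019: 217 days at 2.1% → £1,271,000 × 2.1% × 217/365 = £15,868.3479
Total = £28,045.5726

£28,045.57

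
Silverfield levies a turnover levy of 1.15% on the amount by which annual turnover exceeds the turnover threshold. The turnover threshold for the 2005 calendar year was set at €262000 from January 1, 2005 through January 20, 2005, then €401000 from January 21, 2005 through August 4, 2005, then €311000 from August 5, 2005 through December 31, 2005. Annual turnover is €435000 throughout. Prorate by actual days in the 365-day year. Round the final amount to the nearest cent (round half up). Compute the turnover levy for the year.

January 1 – January 20, 2005: 20 days, exemption €262000 → (€435000 − €262000) × 1.15% × 20/365 = €109.0137
January 21 – August 4, 2005: 196 days, exemption €401000 → (€435000 − €401000) × 1.15% × 196/365 = €209.9616
August 5 – December 31, 2005: 149 days, exemption €311000 → (€435000 − €311000) × 1.15% × 149/365 = €582.1205
Total = €901.0959

€901.10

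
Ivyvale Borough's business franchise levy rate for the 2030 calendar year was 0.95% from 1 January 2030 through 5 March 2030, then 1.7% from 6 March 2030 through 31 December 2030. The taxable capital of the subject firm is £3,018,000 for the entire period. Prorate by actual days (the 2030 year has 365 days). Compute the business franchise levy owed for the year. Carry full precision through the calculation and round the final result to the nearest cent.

1 January – 5 March 2030: 64 days at 0.95% → £3,018,000 × 0.95% × 64/365 = £5,027.2438
6 March – 31 December 2030: 301 days at 1.7% → £3,018,000 × 1.7% × 301/365 = £42,309.8795
Total = £47,337.1233

£47,337.12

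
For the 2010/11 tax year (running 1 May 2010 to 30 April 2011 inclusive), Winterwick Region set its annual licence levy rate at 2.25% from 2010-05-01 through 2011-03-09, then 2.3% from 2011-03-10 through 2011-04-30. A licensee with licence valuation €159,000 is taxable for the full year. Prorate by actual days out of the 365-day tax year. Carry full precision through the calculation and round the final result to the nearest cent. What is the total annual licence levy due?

€3,588.83

2010-05-01 to 2011-03-09: 313 days at 2.25% → €159,000 × 2.25% × 313/365 = €3,067.8288
2011-03-10 to 2011-04-30: 52 days at 2.3% → €159,000 × 2.3% × 52/365 = €520.9973
Total = €3,588.8260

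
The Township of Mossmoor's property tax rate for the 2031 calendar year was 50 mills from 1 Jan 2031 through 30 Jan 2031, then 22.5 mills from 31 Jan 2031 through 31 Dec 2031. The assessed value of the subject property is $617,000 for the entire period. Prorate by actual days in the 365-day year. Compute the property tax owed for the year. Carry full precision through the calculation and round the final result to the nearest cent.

$15,277.09

1 Jan – 30 Jan 2031: 30 days at 50 mills → $617,000 × 5% × 30/365 = $2,535.6164
31 Jan – 31 Dec 2031: 335 days at 22.5 mills → $617,000 × 2.25% × 335/365 = $12,741.4726
Total = $15,277.0890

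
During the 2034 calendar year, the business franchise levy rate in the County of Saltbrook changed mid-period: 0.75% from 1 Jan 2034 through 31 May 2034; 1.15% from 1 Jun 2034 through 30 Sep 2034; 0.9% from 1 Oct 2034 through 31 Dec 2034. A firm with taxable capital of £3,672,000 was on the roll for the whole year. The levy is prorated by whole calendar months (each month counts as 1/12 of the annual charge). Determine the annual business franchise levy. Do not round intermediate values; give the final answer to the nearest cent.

£33,813.00

1 Jan – 31 May 2034: 5 months at 0.75% → £3,672,000 × 0.75% × 5/12 = £11,475.0000
1 Jun – 30 Sep 2034: 4 months at 1.15% → £3,672,000 × 1.15% × 4/12 = £14,076.0000
1 Oct – 31 Dec 2034: 3 months at 0.9% → £3,672,000 × 0.9% × 3/12 = £8,262.0000
Total = £33,813.0000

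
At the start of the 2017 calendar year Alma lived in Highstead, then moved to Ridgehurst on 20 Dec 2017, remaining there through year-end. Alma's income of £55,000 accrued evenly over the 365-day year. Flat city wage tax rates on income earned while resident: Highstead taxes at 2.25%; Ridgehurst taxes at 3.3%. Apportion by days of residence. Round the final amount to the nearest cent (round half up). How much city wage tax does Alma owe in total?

Highstead, 1 Jan – 19 Dec 2017: 353 days → £55,000 × 2.25% × 353/365 = £1,196.8151
Ridgehurst, 20 Dec – 31 Dec 2017: 12 days → £55,000 × 3.3% × 12/365 = £59.6712
Total = £1,256.4863

£1,256.49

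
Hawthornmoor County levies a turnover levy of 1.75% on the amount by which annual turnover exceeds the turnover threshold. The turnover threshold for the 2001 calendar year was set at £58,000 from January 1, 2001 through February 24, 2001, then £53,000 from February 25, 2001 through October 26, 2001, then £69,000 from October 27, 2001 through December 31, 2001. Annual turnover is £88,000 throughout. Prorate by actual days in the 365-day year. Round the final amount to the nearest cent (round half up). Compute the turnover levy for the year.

£548.68

January 1 – February 24, 2001: 55 days, exemption £58,000 → (£88,000 − £58,000) × 1.75% × 55/365 = £79.1096
February 25 – October 26, 2001: 244 days, exemption £53,000 → (£88,000 − £53,000) × 1.75% × 244/365 = £409.4521
October 27 – December 31, 2001: 66 days, exemption £69,000 → (£88,000 − £69,000) × 1.75% × 66/365 = £60.1233
Total = £548.6849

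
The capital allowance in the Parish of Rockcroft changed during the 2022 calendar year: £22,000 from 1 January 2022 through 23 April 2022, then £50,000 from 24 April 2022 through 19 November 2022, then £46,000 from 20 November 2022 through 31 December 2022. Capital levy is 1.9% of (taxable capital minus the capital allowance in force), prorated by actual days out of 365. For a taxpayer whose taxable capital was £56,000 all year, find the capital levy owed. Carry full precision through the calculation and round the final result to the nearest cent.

1 January – 23 April 2022: 113 days, exemption £22,000 → (£56,000 − £22,000) × 1.9% × 113/365 = £199.9945
24 April – 19 November 2022: 210 days, exemption £50,000 → (£56,000 − £50,000) × 1.9% × 210/365 = £65.5890
20 November – 31 December 2022: 42 days, exemption £46,000 → (£56,000 − £46,000) × 1.9% × 42/365 = £21.8630
Total = £287.4466

£287.45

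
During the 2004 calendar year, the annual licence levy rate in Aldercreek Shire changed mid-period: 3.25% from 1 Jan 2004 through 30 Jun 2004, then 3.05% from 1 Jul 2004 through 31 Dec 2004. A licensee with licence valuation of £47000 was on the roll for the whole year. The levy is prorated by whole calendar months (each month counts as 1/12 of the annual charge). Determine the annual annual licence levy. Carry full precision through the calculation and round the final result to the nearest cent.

£1480.50

1 Jan – 30 Jun 2004: 6 months at 3.25% → £47000 × 3.25% × 6/12 = £763.7500
1 Jul – 31 Dec 2004: 6 months at 3.05% → £47000 × 3.05% × 6/12 = £716.7500
Total = £1480.5000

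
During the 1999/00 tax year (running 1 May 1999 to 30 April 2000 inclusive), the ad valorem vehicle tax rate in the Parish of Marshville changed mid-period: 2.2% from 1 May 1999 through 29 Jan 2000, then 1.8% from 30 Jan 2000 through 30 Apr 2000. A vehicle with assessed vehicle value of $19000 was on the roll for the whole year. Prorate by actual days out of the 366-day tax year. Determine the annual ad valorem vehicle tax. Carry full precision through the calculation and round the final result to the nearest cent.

$398.90

1 May 1999 – 29 Jan 2000: 274 days at 2.2% → $19000 × 2.2% × 274/366 = $312.9290
30 Jan – 30 Apr 2000: 92 days at 1.8% → $19000 × 1.8% × 92/366 = $85.9672
Total = $398.8962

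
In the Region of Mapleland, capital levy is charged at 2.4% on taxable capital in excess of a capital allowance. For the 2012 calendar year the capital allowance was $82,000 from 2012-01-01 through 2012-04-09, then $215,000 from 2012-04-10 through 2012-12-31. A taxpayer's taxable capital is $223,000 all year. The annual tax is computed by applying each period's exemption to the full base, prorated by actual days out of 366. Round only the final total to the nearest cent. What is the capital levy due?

$1,064.13

2012-01-01 to 2012-04-09: 100 days, exemption $82,000 → ($223,000 − $82,000) × 2.4% × 100/366 = $924.5902
2012-04-10 to 2012-12-31: 266 days, exemption $215,000 → ($223,000 − $215,000) × 2.4% × 266/366 = $139.5410
Total = $1,064.1311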